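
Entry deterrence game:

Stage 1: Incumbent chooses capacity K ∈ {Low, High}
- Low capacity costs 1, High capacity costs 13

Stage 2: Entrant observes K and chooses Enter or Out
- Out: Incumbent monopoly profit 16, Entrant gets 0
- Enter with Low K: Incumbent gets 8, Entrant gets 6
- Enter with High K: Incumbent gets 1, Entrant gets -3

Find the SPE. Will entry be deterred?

SPE: (Low, Enter|Low, Out|High); Entry not deterred. Incumbent net profit = 7, Entrant gets 6

Work:
After Low K: Entrant enters (6 > 0)
After High K: Entrant stays out (-3 < 0)
Incumbent: Low → 8−1=7, High → 16−13=3
Incumbent chooses Low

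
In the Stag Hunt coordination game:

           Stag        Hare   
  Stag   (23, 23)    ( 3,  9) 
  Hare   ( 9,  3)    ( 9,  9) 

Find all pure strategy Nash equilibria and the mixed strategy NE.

Pure NE: (Stag, Stag) and (Hare, Hare); Mixed NE: p = 0.3, q = 0.3

Work:
Check pure NE:
(Stag, Stag): (23, 23) - no unilateral deviation beneficial
(Hare, Hare): (9, 9) - no unilateral deviation beneficial
Mixed NE: P1 plays Stag with p = 0.3, P2 plays Stag with q = 0.3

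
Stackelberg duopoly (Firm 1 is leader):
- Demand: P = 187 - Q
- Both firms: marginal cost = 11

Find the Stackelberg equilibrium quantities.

q₁* (leader) = 88.0, q₂* (follower) = 44.0

Work:
Follower's reaction: q₂ = (a - c - q₁)/2
Leader substitutes: π₁ = q₁·(a - q₁ - (a-c-q₁)/2 - c)
FOC: q₁* = (187 - 11)/2 = 88.00
Then: q₂* = (187 - 11 - 88.0)/2 = 44.00
Leader has first-mover advantage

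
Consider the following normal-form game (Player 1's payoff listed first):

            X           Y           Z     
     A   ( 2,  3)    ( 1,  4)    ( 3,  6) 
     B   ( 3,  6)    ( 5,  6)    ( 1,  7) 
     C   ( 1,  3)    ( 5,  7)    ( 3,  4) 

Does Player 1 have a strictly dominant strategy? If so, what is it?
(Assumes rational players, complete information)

No strictly dominant strategy exists for Player 1

Work:
A strategy strictly dominates another if it gives a strictly higher payoff against every opponent action. Compare each pair of P1's strategies column-by-column:
  A vs B: [2 vs 3, 1 vs 5, 3 vs 1] → A does not strictly dominate B (column X: 2 ≤ 3)
  A vs C: [2 vs 1, 1 vs 5, 3 vs 3] → A does not strictly dominate C (column Y: 1 ≤ 5)
  B vs A: [3 vs 2, 5 vs 1, 1 vs 3] → B does not strictly dominate A (column Z: 1 ≤ 3)
  B vs C: [3 vs 1, 5 vs 5, 1 vs 3] → B does not strictly dominate C (column Y: 5 ≤ 5)
  C vs A: [1 vs 2, 5 vs 1, 3 vs 3] → C does not strictly dominate A (column X: 1 ≤ 2)
  C vs B: [1 vs 3, 5 vs 5, 3 vs 1] → C does not strictly dominate B (column X: 1 ≤ 3)
No single strategy strictly dominates all others → no strictly dominant strategy.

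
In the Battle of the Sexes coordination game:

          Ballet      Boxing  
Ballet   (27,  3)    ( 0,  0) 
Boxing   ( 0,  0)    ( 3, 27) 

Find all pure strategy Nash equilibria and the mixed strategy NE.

Pure NE: (Ballet, Ballet) and (Boxing, Boxing); Mixed NE: p = 0.9, q = 0.1

Work:
Check pure NE:
(Ballet, Ballet): (27, 3) - no unilateral deviation beneficial
(Boxing, Boxing): (3, 27) - no unilateral deviation beneficial
Mixed NE: P1 plays Ballet with p = 0.9, P2 plays Ballet with q = 0.1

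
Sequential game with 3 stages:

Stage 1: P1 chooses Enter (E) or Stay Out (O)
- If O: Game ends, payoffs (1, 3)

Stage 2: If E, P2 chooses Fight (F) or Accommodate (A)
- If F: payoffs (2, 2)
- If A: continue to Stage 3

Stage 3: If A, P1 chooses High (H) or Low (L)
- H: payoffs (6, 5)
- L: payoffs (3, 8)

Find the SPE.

SPE: (E, A, H); Outcome (6, 5)

Work:
Stage 3: P1 chooses H (6 vs 3)
Stage 2: P2: F->2, A->5 (anticipating H). Choose A
Stage 1: P1: O->1, E->6 (anticipating A, H). Choose E
SPE path: E -> A -> H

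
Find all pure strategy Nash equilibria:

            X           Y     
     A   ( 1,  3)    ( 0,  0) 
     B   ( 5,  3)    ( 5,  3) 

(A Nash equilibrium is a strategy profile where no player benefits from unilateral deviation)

Nash equilibrium: (B, X), (B, Y)

Work:
Best responses:
  P1 vs X: payoffs [1, 5] → best response B (payoff 5)
  P1 vs Y: payoffs [0, 5] → best response B (payoff 5)
  P2 vs A: payoffs [3, 0] → best response X (payoff 3)
  P2 vs B: payoffs [3, 3] → best response X/Y (payoff 3)
Mutual best responses: (B,X), (B,Y) → Nash equilibria.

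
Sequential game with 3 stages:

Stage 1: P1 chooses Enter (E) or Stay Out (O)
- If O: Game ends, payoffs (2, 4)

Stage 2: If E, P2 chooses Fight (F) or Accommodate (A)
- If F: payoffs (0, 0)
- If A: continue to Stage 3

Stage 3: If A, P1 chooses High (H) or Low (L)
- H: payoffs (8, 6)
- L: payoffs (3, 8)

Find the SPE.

SPE: (E, A, H); Outcome (8, 6)

Work:
Stage 3: P1 chooses H (8 vs 3)
Stage 2: P2: F->0, A->6 (anticipating H). Choose A
Stage 1: P1: O->2, E->8 (anticipating A, H). Choose E
SPE path: E -> A -> H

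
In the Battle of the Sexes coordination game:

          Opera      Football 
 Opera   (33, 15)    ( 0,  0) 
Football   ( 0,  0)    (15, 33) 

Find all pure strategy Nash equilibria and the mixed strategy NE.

Pure NE: (Opera, Opera) and (Football, Football); Mixed NE: p = 0.6875, q = 0.3125

Work:
Check pure NE:
(Opera, Opera): (33, 15) - no unilateral deviation beneficial
(Football, Football): (15, 33) - no unilateral deviation beneficial
Mixed NE: P1 plays Opera with p = 0.6875, P2 plays Opera with q = 0.3125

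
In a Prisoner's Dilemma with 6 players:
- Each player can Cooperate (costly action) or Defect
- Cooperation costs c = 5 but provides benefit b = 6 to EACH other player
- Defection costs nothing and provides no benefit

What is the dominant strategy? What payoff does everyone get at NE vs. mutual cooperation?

Dominant: Defect; NE payoff = 0; Coop payoff = 25

Work:
Defect dominates (saves cost c = 5, benefit to others is external)
NE: All defect → everyone gets 0
If all cooperate: each receives (5)×6 - 5 = 25
Social dilemma: 25 > 0 but NE gives 0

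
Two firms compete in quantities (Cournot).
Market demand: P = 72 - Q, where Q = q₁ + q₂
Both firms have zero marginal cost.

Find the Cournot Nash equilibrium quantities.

q₁* = q₂* = 24.0; P* = 24.0

Work:
Profit: π_i = P·q_i = (a - q_i - q_j)·q_i
FOC: ∂π_i/∂q_i = a - 2q_i - q_j = 0
Reaction function: q_i = (72 - q_j)/2
Symmetry: q* = 72/3 = 24.0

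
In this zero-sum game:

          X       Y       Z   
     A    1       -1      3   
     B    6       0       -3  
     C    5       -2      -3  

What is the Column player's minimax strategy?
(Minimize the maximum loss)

Column should play Y, value = 0

Work:
Column player minimizes Row's maximum payoff:
Column X: max payoff to Row = 6
Column Y: max payoff to Row = 0
Column Z: max payoff to Row = 3
Minimum is 0, achieved by column Y.
Minimax strategy: Y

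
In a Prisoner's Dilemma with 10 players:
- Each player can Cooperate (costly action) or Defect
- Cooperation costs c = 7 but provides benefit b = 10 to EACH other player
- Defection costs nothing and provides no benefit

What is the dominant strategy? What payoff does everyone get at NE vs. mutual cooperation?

Dominant: Defect; NE payoff = 0; Coop payoff = 83

Work:
Defect dominates (saves cost c = 7, benefit to others is external)
NE: All defect → everyone gets 0
If all cooperate: each receives (9)×10 - 7 = 83
Social dilemma: 83 > 0 but NE gives 0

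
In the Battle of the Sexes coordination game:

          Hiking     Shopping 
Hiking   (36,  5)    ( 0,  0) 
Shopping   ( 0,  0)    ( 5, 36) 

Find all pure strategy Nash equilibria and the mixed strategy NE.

Pure NE: (Hiking, Hiking) and (Shopping, Shopping); Mixed NE: p = 0.878, q = 0.122

Work:
Check pure NE:
(Hiking, Hiking): (36, 5) - no unilateral deviation beneficial
(Shopping, Shopping): (5, 36) - no unilateral deviation beneficial
Mixed NE: P1 plays Hiking with p = 0.878, P2 plays Hiking with q = 0.122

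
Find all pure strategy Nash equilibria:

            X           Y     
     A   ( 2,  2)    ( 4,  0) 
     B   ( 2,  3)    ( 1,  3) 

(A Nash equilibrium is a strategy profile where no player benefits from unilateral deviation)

Nash equilibrium: (A, X), (B, X)

Work:
Best responses:
  P1 vs X: payoffs [2, 2] → best response A/B (payoff 2)
  P1 vs Y: payoffs [4, 1] → best response A (payoff 4)
  P2 vs A: payoffs [2, 0] → best response X (payoff 2)
  P2 vs B: payoffs [3, 3] → best response X/Y (payoff 3)
Mutual best responses: (A,X), (B,X) → Nash equilibria.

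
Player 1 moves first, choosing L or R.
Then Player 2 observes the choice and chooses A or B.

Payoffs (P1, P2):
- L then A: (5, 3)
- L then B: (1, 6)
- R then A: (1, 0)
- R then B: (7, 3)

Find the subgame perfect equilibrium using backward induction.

P1 plays R, P2 plays B after L and B after R; Payoff (7, 3)

Work:
Backward induction:
After L: P2 chooses B → P1 gets 1
After R: P2 chooses B → P1 gets 7
P1 chooses R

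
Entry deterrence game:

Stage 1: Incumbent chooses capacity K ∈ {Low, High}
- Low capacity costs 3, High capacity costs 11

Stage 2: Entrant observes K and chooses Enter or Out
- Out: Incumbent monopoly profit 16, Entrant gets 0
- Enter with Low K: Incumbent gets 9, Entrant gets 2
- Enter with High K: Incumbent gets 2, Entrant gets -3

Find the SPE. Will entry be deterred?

SPE: (Low, Enter|Low, Out|High); Entry not deterred. Incumbent net profit = 6, Entrant gets 2

Work:
After Low K: Entrant enters (2 > 0)
After High K: Entrant stays out (-3 < 0)
Incumbent: Low → 9−3=6, High → 16−11=5
Incumbent chooses Low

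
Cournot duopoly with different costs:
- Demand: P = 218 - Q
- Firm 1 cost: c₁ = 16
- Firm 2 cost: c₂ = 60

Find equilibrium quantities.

q₁* = 82.0, q₂* = 38.0

Work:
Reaction: q₁ = (218 - 16 - q₂)/2
Reaction: q₂ = (218 - 60 - q₁)/2
Solve simultaneously:
q₁* = (218 - 2×16 + 60)/3 = 82.0
q₂* = (218 - 2×60 + 16)/3 = 38.0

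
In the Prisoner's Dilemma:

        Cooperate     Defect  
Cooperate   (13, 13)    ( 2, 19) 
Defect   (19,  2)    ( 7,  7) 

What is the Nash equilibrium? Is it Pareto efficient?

(Defect, Defect) is NE; not Pareto efficient

Work:
Defect dominates Cooperate for both players:
If P2 cooperates: Defect (19) > Cooperate (13)
If P2 defects: Defect (7) > Cooperate (2)
NE: (Defect, Defect) with payoff (7, 7)
But (Cooperate, Cooperate) = (13, 13) Pareto dominates (7, 7)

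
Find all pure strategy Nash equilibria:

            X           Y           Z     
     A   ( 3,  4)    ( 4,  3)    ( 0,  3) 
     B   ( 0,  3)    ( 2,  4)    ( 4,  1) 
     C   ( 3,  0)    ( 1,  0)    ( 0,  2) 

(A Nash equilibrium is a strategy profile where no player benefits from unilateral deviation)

Nash equilibrium: (A, X)

Work:
Best responses:
  P1 vs X: payoffs [3, 0, 3] → best response A/C (payoff 3)
  P1 vs Y: payoffs [4, 2, 1] → best response A (payoff 4)
  P1 vs Z: payoffs [0, 4, 0] → best response B (payoff 4)
  P2 vs A: payoffs [4, 3, 3] → best response X (payoff 4)
  P2 vs B: payoffs [3, 4, 1] → best response Y (payoff 4)
  P2 vs C: payoffs [0, 0, 2] → best response Z (payoff 2)
Mutual best responses: (A,X) → Nash equilibria.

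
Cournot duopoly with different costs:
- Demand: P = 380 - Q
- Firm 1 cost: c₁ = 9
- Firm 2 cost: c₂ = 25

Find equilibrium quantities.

q₁* = 129.0, q₂* = 113.0

Work:
Reaction: q₁ = (380 - 9 - q₂)/2
Reaction: q₂ = (380 - 25 - q₁)/2
Solve simultaneously:
q₁* = (380 - 2×9 + 25)/3 = 129.0
q₂* = (380 - 2×25 + 9)/3 = 113.0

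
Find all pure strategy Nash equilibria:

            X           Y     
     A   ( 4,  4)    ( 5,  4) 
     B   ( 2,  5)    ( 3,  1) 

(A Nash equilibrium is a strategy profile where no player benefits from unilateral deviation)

Nash equilibrium: (A, X), (A, Y)

Work:
Best responses:
  P1 vs X: payoffs [4, 2] → best response A (payoff 4)
  P1 vs Y: payoffs [5, 3] → best response A (payoff 5)
  P2 vs A: payoffs [4, 4] → best response X/Y (payoff 4)
  P2 vs B: payoffs [5, 1] → best response X (payoff 5)
Mutual best responses: (A,X), (A,Y) → Nash equilibria.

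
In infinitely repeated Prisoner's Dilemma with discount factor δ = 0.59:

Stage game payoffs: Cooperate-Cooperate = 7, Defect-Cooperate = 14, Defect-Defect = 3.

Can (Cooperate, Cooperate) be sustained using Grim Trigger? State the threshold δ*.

δ* = 0.6364; since δ = 0.59 < 0.6364, cooperation cannot be sustained

Work:
For Grim Trigger:
Cooperate forever: 7/(1-δ)
Defect then punished: 14 + 3·δ/(1-δ)
Need: 7/(1-δ) ≥ 14 + 3·δ/(1-δ)
Solving: δ ≥ (T-R)/(T-P) = (14-7)/(14-3) = 0.6364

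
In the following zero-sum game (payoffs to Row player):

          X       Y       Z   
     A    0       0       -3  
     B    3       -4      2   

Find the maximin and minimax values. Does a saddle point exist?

Maximin = -3, Minimax = 0, Saddle: False

Work:
Row minimums: [-3, -4] → maximin = -3
Column maximums: [3, 0, 2] → minimax = 0
No saddle point (maximin ≠ minimax). Mixed strategy needed.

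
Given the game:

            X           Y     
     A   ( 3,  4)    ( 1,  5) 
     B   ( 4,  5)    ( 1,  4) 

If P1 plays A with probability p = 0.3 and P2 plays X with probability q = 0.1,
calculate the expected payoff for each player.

E[P1] = 1.27, E[P2] = 4.34

Work:
E[P1] = p·q·π₁(A,X) + p·(1-q)·π₁(A,Y) + (1-p)·q·π₁(B,X) + (1-p)·(1-q)·π₁(B,Y)
= 0.3·0.1·3 + 0.3·0.9·1 + 0.7·0.1·4 + 0.7·0.9·1
= 1.27

E[P2] = 4.34 (similar calculation)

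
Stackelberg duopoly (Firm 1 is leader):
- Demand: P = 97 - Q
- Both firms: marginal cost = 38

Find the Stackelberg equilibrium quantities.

q₁* (leader) = 29.5, q₂* (follower) = 14.75

Work:
Follower's reaction: q₂ = (a - c - q₁)/2
Leader substitutes: π₁ = q₁·(a - q₁ - (a-c-q₁)/2 - c)
FOC: q₁* = (97 - 38)/2 = 29.50
Then: q₂* = (97 - 38 - 29.5)/2 = 14.75
Leader has first-mover advantage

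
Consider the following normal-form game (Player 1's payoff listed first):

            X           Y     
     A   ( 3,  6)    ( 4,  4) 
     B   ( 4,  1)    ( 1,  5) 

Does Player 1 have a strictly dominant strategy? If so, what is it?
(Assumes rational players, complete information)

No strictly dominant strategy exists for Player 1

Work:
A strategy strictly dominates another if it gives a strictly higher payoff against every opponent action. Compare each pair of P1's strategies column-by-column:
  A vs B: [3 vs 4, 4 vs 1] → A does not strictly dominate B (column X: 3 ≤ 4)
  B vs A: [4 vs 3, 1 vs 4] → B does not strictly dominate A (column Y: 1 ≤ 4)
No single strategy strictly dominates all others → no strictly dominant strategy.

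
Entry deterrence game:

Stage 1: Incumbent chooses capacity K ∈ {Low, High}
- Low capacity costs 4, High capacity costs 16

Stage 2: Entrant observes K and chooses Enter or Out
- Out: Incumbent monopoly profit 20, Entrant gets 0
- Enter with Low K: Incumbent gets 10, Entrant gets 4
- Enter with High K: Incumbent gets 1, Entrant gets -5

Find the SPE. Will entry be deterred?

SPE: (Low, Enter|Low, Out|High); Entry not deterred. Incumbent net profit = 6, Entrant gets 4

Work:
After Low K: Entrant enters (4 > 0)
After High K: Entrant stays out (-5 < 0)
Incumbent: Low → 10−4=6, High → 20−16=4
Incumbent chooses Low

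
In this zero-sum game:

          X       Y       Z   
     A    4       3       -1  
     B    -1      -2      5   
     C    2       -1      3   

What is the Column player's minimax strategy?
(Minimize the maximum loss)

Column should play Y, value = 3

Work:
Column player minimizes Row's maximum payoff:
Column X: max payoff to Row = 4
Column Y: max payoff to Row = 3
Column Z: max payoff to Row = 5
Minimum is 3, achieved by column Y.
Minimax strategy: Y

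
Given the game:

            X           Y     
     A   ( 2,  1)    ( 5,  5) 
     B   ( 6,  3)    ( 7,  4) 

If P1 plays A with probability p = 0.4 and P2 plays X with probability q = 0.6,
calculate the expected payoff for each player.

E[P1] = 5.12, E[P2] = 3.08

Work:
E[P1] = p·q·π₁(A,X) + p·(1-q)·π₁(A,Y) + (1-p)·q·π₁(B,X) + (1-p)·(1-q)·π₁(B,Y)
= 0.4·0.6·2 + 0.4·0.4·5 + 0.6·0.6·6 + 0.6·0.4·7
= 5.12

E[P2] = 3.08 (similar calculation)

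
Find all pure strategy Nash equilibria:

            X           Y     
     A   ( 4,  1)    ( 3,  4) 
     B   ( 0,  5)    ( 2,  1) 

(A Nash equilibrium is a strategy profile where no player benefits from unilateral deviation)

Nash equilibrium: (A, Y)

Work:
Best responses:
  P1 vs X: payoffs [4, 0] → best response A (payoff 4)
  P1 vs Y: payoffs [3, 2] → best response A (payoff 3)
  P2 vs A: payoffs [1, 4] → best response Y (payoff 4)
  P2 vs B: payoffs [5, 1] → best response X (payoff 5)
Mutual best responses: (A,Y) → Nash equilibria.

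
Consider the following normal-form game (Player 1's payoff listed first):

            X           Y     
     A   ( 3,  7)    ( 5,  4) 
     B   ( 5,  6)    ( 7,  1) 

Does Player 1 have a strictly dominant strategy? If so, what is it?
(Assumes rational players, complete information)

Yes, Player 1's strictly dominant strategy is B

Work:
A strategy strictly dominates another if it gives a strictly higher payoff against every opponent action. Compare each pair of P1's strategies column-by-column:
  A vs B: [3 vs 5, 5 vs 7] → A does not strictly dominate B (column X: 3 ≤ 5)
  B vs A: [5 vs 3, 7 vs 5] → B strictly dominates A
B strictly dominates every other strategy → strictly dominant.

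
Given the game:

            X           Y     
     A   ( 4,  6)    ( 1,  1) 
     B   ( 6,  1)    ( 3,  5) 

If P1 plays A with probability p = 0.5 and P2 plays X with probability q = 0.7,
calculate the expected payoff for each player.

E[P1] = 4.1, E[P2] = 3.35

Work:
E[P1] = p·q·π₁(A,X) + p·(1-q)·π₁(A,Y) + (1-p)·q·π₁(B,X) + (1-p)·(1-q)·π₁(B,Y)
= 0.5·0.7·4 + 0.5·0.3·1 + 0.5·0.7·6 + 0.5·0.3·3
= 4.1

E[P2] = 3.35 (similar calculation)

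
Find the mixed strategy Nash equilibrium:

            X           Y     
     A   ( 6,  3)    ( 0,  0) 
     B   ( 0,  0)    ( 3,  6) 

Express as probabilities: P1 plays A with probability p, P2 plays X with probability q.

p = 0.6667, q = 0.3333

Work:
Find probabilities that make opponent indifferent:
P2 chooses q to make P1 indifferent between A and B
P1 chooses p to make P2 indifferent between X and Y
Mixed NE: P1 plays (A: 0.6667, B: 0.3333), P2 plays (X: 0.3333, Y: 0.6667)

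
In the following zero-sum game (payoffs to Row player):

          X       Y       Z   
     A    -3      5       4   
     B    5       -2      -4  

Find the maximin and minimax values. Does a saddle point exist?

Maximin = -3, Minimax = 4, Saddle: False

Work:
Row minimums: [-3, -4] → maximin = -3
Column maximums: [5, 5, 4] → minimax = 4
No saddle point (maximin ≠ minimax). Mixed strategy needed.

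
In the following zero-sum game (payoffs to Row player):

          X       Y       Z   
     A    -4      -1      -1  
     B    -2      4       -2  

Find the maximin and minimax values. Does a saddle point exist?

Maximin = -2, Minimax = -2, Saddle: True

Work:
Row minimums: [-4, -2] → maximin = -2
Column maximums: [-2, 4, -1] → minimax = -2
Saddle point exists! Game value = -2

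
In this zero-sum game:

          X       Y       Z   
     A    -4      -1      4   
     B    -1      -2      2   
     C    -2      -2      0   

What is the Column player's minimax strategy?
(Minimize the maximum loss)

Column should play X or Y (all achieve the minimum), value = -1

Work:
Column player minimizes Row's maximum payoff:
Column X: max payoff to Row = -1
Column Y: max payoff to Row = -1
Column Z: max payoff to Row = 4
Minimum is -1, achieved by columns X, Y (tied).
Each of X or Y is a minimax strategy.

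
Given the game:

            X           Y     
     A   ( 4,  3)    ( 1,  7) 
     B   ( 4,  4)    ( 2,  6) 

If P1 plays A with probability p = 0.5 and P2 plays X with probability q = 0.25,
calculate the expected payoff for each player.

E[P1] = 2.125, E[P2] = 5.75

Work:
E[P1] = p·q·π₁(A,X) + p·(1-q)·π₁(A,Y) + (1-p)·q·π₁(B,X) + (1-p)·(1-q)·π₁(B,Y)
= 0.5·0.25·4 + 0.5·0.75·1 + 0.5·0.25·4 + 0.5·0.75·2
= 2.125

E[P2] = 5.75 (similar calculation)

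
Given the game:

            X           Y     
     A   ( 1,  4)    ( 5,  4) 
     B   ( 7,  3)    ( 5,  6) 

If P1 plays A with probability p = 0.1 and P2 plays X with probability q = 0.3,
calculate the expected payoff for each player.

E[P1] = 5.42, E[P2] = 4.99

Work:
E[P1] = p·q·π₁(A,X) + p·(1-q)·π₁(A,Y) + (1-p)·q·π₁(B,X) + (1-p)·(1-q)·π₁(B,Y)
= 0.1·0.3·1 + 0.1·0.7·5 + 0.9·0.3·7 + 0.9·0.7·5
= 5.42

E[P2] = 4.99 (similar calculation)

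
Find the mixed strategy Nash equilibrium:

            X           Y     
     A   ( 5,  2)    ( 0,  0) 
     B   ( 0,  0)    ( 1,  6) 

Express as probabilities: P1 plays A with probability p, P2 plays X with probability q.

p = 0.75, q = 0.1667

Work:
Find probabilities that make opponent indifferent:
P2 chooses q to make P1 indifferent between A and B
P1 chooses p to make P2 indifferent between X and Y
Mixed NE: P1 plays (A: 0.75, B: 0.25), P2 plays (X: 0.1667, Y: 0.8333)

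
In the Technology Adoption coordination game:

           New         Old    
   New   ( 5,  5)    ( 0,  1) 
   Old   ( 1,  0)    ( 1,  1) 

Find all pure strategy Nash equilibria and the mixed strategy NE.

Pure NE: (New, New) and (Old, Old); Mixed NE: p = 0.2, q = 0.2

Work:
Check pure NE:
(New, New): (5, 5) - no unilateral deviation beneficial
(Old, Old): (1, 1) - no unilateral deviation beneficial
Mixed NE: P1 plays New with p = 0.2, P2 plays New with q = 0.2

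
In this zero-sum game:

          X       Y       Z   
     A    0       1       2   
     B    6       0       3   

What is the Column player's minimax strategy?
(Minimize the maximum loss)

Column should play Y, value = 1

Work:
Column player minimizes Row's maximum payoff:
Column X: max payoff to Row = 6
Column Y: max payoff to Row = 1
Column Z: max payoff to Row = 3
Minimum is 1, achieved by column Y.
Minimax strategy: Y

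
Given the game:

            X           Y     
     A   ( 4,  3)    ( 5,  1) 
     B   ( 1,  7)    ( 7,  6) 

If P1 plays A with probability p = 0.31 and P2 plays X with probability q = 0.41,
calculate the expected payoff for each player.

E[P1] = 4.5555, E[P2] = 4.9871

Work:
E[P1] = p·q·π₁(A,X) + p·(1-q)·π₁(A,Y) + (1-p)·q·π₁(B,X) + (1-p)·(1-q)·π₁(B,Y)
= 0.31·0.41·4 + 0.31·0.59·5 + 0.69·0.41·1 + 0.69·0.59·7
= 4.5555

E[P2] = 4.9871 (similar calculation)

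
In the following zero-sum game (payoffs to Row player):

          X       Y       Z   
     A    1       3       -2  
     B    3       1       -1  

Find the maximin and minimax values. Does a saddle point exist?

Maximin = -1, Minimax = -1, Saddle: True

Work:
Row minimums: [-2, -1] → maximin = -1
Column maximums: [3, 3, -1] → minimax = -1
Saddle point exists! Game value = -1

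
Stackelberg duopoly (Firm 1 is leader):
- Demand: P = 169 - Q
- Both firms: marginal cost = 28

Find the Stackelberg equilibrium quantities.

q₁* (leader) = 70.5, q₂* (follower) = 35.25

Work:
Follower's reaction: q₂ = (a - c - q₁)/2
Leader substitutes: π₁ = q₁·(a - q₁ - (a-c-q₁)/2 - c)
FOC: q₁* = (169 - 28)/2 = 70.50
Then: q₂* = (169 - 28 - 70.5)/2 = 35.25
Leader has first-mover advantage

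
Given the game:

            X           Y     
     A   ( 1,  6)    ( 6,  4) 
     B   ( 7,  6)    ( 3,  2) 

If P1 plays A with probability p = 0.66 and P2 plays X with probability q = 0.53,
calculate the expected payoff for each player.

E[P1] = 3.9518, E[P2] = 4.7404

Work:
E[P1] = p·q·π₁(A,X) + p·(1-q)·π₁(A,Y) + (1-p)·q·π₁(B,X) + (1-p)·(1-q)·π₁(B,Y)
= 0.66·0.53·1 + 0.66·0.47·6 + 0.34·0.53·7 + 0.34·0.47·3
= 3.9518

E[P2] = 4.7404 (similar calculation)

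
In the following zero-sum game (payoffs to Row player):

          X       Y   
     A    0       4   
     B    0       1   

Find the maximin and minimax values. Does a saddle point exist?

Maximin = 0, Minimax = 0, Saddle: True

Work:
Row minimums: [0, 0] → maximin = 0
Column maximums: [0, 4] → minimax = 0
Saddle point exists! Game value = 0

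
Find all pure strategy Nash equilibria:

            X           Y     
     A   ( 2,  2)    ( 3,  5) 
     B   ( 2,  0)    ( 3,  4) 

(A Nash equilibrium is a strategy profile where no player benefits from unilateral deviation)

Nash equilibrium: (A, Y), (B, Y)

Work:
Best responses:
  P1 vs X: payoffs [2, 2] → best response A/B (payoff 2)
  P1 vs Y: payoffs [3, 3] → best response A/B (payoff 3)
  P2 vs A: payoffs [2, 5] → best response Y (payoff 5)
  P2 vs B: payoffs [0, 4] → best response Y (payoff 4)
Mutual best responses: (A,Y), (B,Y) → Nash equilibria.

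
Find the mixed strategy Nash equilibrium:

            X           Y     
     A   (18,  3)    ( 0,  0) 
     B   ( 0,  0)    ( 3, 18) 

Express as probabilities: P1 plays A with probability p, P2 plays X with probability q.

p = 0.8571, q = 0.1429

Work:
Find probabilities that make opponent indifferent:
P2 chooses q to make P1 indifferent between A and B
P1 chooses p to make P2 indifferent between X and Y
Mixed NE: P1 plays (A: 0.8571, B: 0.1429), P2 plays (X: 0.1429, Y: 0.8571)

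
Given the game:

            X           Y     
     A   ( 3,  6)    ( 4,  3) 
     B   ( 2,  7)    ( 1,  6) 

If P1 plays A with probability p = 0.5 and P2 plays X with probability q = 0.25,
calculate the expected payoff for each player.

E[P1] = 2.5, E[P2] = 5.0

Work:
E[P1] = p·q·π₁(A,X) + p·(1-q)·π₁(A,Y) + (1-p)·q·π₁(B,X) + (1-p)·(1-q)·π₁(B,Y)
= 0.5·0.25·3 + 0.5·0.75·4 + 0.5·0.25·2 + 0.5·0.75·1
= 2.5

E[P2] = 5.0 (similar calculation)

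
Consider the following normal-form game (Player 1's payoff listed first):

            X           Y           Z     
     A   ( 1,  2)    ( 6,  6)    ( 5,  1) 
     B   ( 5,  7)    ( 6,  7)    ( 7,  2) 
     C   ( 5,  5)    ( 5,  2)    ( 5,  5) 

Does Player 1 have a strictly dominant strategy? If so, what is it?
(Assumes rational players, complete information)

No strictly dominant strategy exists for Player 1

Work:
A strategy strictly dominates another if it gives a strictly higher payoff against every opponent action. Compare each pair of P1's strategies column-by-column:
  A vs B: [1 vs 5, 6 vs 6, 5 vs 7] → A does not strictly dominate B (column X: 1 ≤ 5)
  A vs C: [1 vs 5, 6 vs 5, 5 vs 5] → A does not strictly dominate C (column X: 1 ≤ 5)
  B vs A: [5 vs 1, 6 vs 6, 7 vs 5] → B does not strictly dominate A (column Y: 6 ≤ 6)
  B vs C: [5 vs 5, 6 vs 5, 7 vs 5] → B does not strictly dominate C (column X: 5 ≤ 5)
  C vs A: [5 vs 1, 5 vs 6, 5 vs 5] → C does not strictly dominate A (column Y: 5 ≤ 6)
  C vs B: [5 vs 5, 5 vs 6, 5 vs 7] → C does not strictly dominate B (column X: 5 ≤ 5)
No single strategy strictly dominates all others → no strictly dominant strategy.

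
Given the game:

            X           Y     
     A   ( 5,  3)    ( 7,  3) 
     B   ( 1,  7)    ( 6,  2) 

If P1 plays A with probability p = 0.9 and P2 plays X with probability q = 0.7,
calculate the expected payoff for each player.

E[P1] = 5.29, E[P2] = 3.25

Work:
E[P1] = p·q·π₁(A,X) + p·(1-q)·π₁(A,Y) + (1-p)·q·π₁(B,X) + (1-p)·(1-q)·π₁(B,Y)
= 0.9·0.7·5 + 0.9·0.3·7 + 0.1·0.7·1 + 0.1·0.3·6
= 5.29

E[P2] = 3.25 (similar calculation)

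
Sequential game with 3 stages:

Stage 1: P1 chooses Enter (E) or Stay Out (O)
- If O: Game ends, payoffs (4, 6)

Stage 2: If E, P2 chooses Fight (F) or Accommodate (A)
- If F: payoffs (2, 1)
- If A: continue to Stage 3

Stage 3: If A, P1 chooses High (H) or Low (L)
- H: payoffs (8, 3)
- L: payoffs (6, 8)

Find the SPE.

SPE: (E, A, H); Outcome (8, 3)

Work:
Stage 3: P1 chooses H (8 vs 6)
Stage 2: P2: F->1, A->3 (anticipating H). Choose A
Stage 1: P1: O->4, E->8 (anticipating A, H). Choose E
SPE path: E -> A -> H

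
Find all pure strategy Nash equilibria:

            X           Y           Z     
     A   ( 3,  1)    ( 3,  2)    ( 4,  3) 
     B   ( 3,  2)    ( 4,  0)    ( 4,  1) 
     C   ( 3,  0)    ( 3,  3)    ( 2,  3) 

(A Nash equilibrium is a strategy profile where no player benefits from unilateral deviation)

Nash equilibrium: (A, Z), (B, X)

Work:
Best responses:
  P1 vs X: payoffs [3, 3, 3] → best response A/B/C (payoff 3)
  P1 vs Y: payoffs [3, 4, 3] → best response B (payoff 4)
  P1 vs Z: payoffs [4, 4, 2] → best response A/B (payoff 4)
  P2 vs A: payoffs [1, 2, 3] → best response Z (payoff 3)
  P2 vs B: payoffs [2, 0, 1] → best response X (payoff 2)
  P2 vs C: payoffs [0, 3, 3] → best response Y/Z (payoff 3)
Mutual best responses: (A,Z), (B,X) → Nash equilibria.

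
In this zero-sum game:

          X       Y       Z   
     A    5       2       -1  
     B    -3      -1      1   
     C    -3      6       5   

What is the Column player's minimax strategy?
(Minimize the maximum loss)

Column should play X or Z (all achieve the minimum), value = 5

Work:
Column player minimizes Row's maximum payoff:
Column X: max payoff to Row = 5
Column Y: max payoff to Row = 6
Column Z: max payoff to Row = 5
Minimum is 5, achieved by columns X, Z (tied).
Each of X or Z is a minimax strategy.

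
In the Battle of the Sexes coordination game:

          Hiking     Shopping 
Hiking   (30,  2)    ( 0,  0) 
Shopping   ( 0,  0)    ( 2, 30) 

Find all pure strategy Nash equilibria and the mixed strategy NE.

Pure NE: (Hiking, Hiking) and (Shopping, Shopping); Mixed NE: p = 0.9375, q = 0.0625

Work:
Check pure NE:
(Hiking, Hiking): (30, 2) - no unilateral deviation beneficial
(Shopping, Shopping): (2, 30) - no unilateral deviation beneficial
Mixed NE: P1 plays Hiking with p = 0.9375, P2 plays Hiking with q = 0.0625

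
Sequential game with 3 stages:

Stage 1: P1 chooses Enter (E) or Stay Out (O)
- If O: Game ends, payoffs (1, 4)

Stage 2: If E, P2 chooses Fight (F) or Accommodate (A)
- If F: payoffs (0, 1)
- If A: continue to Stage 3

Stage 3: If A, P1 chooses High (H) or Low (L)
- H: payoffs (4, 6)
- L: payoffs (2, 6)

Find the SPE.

SPE: (E, A, H); Outcome (4, 6)

Work:
Stage 3: P1 chooses H (4 vs 2)
Stage 2: P2: F->1, A->6 (anticipating H). Choose A
Stage 1: P1: O->1, E->4 (anticipating A, H). Choose E
SPE path: E -> A -> H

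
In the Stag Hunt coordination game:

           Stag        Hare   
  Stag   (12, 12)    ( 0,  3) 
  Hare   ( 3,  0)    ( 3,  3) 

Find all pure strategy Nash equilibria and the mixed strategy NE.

Pure NE: (Stag, Stag) and (Hare, Hare); Mixed NE: p = 0.25, q = 0.25

Work:
Check pure NE:
(Stag, Stag): (12, 12) - no unilateral deviation beneficial
(Hare, Hare): (3, 3) - no unilateral deviation beneficial
Mixed NE: P1 plays Stag with p = 0.25, P2 plays Stag with q = 0.25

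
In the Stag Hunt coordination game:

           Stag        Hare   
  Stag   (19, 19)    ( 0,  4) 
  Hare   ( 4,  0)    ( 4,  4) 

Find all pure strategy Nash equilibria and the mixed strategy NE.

Pure NE: (Stag, Stag) and (Hare, Hare); Mixed NE: p = 0.2105, q = 0.2105

Work:
Check pure NE:
(Stag, Stag): (19, 19) - no unilateral deviation beneficial
(Hare, Hare): (4, 4) - no unilateral deviation beneficial
Mixed NE: P1 plays Stag with p = 0.2105, P2 plays Stag with q = 0.2105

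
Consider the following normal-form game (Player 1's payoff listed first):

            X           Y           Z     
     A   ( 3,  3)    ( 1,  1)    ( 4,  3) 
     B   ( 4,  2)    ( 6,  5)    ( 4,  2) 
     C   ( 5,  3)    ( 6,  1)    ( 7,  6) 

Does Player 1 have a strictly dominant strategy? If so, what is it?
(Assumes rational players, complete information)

No strictly dominant strategy exists for Player 1

Work:
A strategy strictly dominates another if it gives a strictly higher payoff against every opponent action. Compare each pair of P1's strategies column-by-column:
  A vs B: [3 vs 4, 1 vs 6, 4 vs 4] → A does not strictly dominate B (column X: 3 ≤ 4)
  A vs C: [3 vs 5, 1 vs 6, 4 vs 7] → A does not strictly dominate C (column X: 3 ≤ 5)
  B vs A: [4 vs 3, 6 vs 1, 4 vs 4] → B does not strictly dominate A (column Z: 4 ≤ 4)
  B vs C: [4 vs 5, 6 vs 6, 4 vs 7] → B does not strictly dominate C (column X: 4 ≤ 5)
  C vs A: [5 vs 3, 6 vs 1, 7 vs 4] → C strictly dominates A
  C vs B: [5 vs 4, 6 vs 6, 7 vs 4] → C does not strictly dominate B (column Y: 6 ≤ 6)
No single strategy strictly dominates all others → no strictly dominant strategy.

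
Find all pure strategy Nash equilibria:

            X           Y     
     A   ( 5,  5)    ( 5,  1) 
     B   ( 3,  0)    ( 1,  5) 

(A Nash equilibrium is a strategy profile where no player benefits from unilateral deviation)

Nash equilibrium: (A, X)

Work:
Best responses:
  P1 vs X: payoffs [5, 3] → best response A (payoff 5)
  P1 vs Y: payoffs [5, 1] → best response A (payoff 5)
  P2 vs A: payoffs [5, 1] → best response X (payoff 5)
  P2 vs B: payoffs [0, 5] → best response Y (payoff 5)
Mutual best responses: (A,X) → Nash equilibria.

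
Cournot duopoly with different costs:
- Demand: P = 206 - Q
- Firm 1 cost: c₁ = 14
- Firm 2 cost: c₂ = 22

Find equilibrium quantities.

q₁* = 66.67, q₂* = 58.67

Work:
Reaction: q₁ = (206 - 14 - q₂)/2
Reaction: q₂ = (206 - 22 - q₁)/2
Solve simultaneously:
q₁* = (206 - 2×14 + 22)/3 = 66.67
q₂* = (206 - 2×22 + 14)/3 = 58.67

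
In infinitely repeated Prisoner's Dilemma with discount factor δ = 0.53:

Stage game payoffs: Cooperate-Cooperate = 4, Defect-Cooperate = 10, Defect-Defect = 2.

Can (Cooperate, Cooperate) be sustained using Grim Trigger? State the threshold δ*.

δ* = 0.75; since δ = 0.53 < 0.75, cooperation cannot be sustained

Work:
For Grim Trigger:
Cooperate forever: 4/(1-δ)
Defect then punished: 10 + 2·δ/(1-δ)
Need: 4/(1-δ) ≥ 10 + 2·δ/(1-δ)
Solving: δ ≥ (T-R)/(T-P) = (10-4)/(10-2) = 0.75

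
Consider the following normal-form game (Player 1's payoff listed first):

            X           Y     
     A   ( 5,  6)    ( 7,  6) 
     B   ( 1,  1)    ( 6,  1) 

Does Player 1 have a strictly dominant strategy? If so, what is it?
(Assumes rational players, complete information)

Yes, Player 1's strictly dominant strategy is A

Work:
A strategy strictly dominates another if it gives a strictly higher payoff against every opponent action. Compare each pair of P1's strategies column-by-column:
  A vs B: [5 vs 1, 7 vs 6] → A strictly dominates B
  B vs A: [1 vs 5, 6 vs 7] → B does not strictly dominate A (column X: 1 ≤ 5)
A strictly dominates every other strategy → strictly dominant.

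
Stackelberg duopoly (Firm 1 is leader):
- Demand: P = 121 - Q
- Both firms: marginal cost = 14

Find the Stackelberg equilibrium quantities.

q₁* (leader) = 53.5, q₂* (follower) = 26.75

Work:
Follower's reaction: q₂ = (a - c - q₁)/2
Leader substitutes: π₁ = q₁·(a - q₁ - (a-c-q₁)/2 - c)
FOC: q₁* = (121 - 14)/2 = 53.50
Then: q₂* = (121 - 14 - 53.5)/2 = 26.75
Leader has first-mover advantage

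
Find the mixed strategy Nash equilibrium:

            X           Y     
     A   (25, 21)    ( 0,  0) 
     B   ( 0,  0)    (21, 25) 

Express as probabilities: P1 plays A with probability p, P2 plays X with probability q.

p = 0.5435, q = 0.4565

Work:
Find probabilities that make opponent indifferent:
P2 chooses q to make P1 indifferent between A and B
P1 chooses p to make P2 indifferent between X and Y
Mixed NE: P1 plays (A: 0.5435, B: 0.4565), P2 plays (X: 0.4565, Y: 0.5435)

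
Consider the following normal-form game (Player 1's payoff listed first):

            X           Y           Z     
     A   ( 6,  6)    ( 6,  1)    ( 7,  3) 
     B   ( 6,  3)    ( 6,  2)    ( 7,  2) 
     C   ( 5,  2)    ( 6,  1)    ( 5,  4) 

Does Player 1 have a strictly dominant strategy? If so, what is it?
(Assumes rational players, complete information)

No strictly dominant strategy exists for Player 1

Work:
A strategy strictly dominates another if it gives a strictly higher payoff against every opponent action. Compare each pair of P1's strategies column-by-column:
  A vs B: [6 vs 6, 6 vs 6, 7 vs 7] → A does not strictly dominate B (column X: 6 ≤ 6)
  A vs C: [6 vs 5, 6 vs 6, 7 vs 5] → A does not strictly dominate C (column Y: 6 ≤ 6)
  B vs A: [6 vs 6, 6 vs 6, 7 vs 7] → B does not strictly dominate A (column X: 6 ≤ 6)
  B vs C: [6 vs 5, 6 vs 6, 7 vs 5] → B does not strictly dominate C (column Y: 6 ≤ 6)
  C vs A: [5 vs 6, 6 vs 6, 5 vs 7] → C does not strictly dominate A (column X: 5 ≤ 6)
  C vs B: [5 vs 6, 6 vs 6, 5 vs 7] → C does not strictly dominate B (column X: 5 ≤ 6)
No single strategy strictly dominates all others → no strictly dominant strategy.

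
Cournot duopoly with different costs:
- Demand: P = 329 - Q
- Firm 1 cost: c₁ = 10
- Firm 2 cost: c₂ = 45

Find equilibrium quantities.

q₁* = 118.0, q₂* = 83.0

Work:
Reaction: q₁ = (329 - 10 - q₂)/2
Reaction: q₂ = (329 - 45 - q₁)/2
Solve simultaneously:
q₁* = (329 - 2×10 + 45)/3 = 118.0
q₂* = (329 - 2×45 + 10)/3 = 83.0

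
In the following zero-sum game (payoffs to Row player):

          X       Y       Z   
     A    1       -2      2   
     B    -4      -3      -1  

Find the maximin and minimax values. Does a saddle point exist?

Maximin = -2, Minimax = -2, Saddle: True

Work:
Row minimums: [-2, -4] → maximin = -2
Column maximums: [1, -2, 2] → minimax = -2
Saddle point exists! Game value = -2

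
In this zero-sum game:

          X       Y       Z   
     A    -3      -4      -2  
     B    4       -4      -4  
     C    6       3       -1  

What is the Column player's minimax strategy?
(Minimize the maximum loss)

Column should play Z, value = -1

Work:
Column player minimizes Row's maximum payoff:
Column X: max payoff to Row = 6
Column Y: max payoff to Row = 3
Column Z: max payoff to Row = -1
Minimum is -1, achieved by column Z.
Minimax strategy: Z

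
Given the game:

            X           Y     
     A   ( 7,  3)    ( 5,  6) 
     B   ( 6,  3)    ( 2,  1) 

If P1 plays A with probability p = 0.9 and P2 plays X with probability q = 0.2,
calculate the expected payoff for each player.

E[P1] = 5.14, E[P2] = 5.0

Work:
E[P1] = p·q·π₁(A,X) + p·(1-q)·π₁(A,Y) + (1-p)·q·π₁(B,X) + (1-p)·(1-q)·π₁(B,Y)
= 0.9·0.2·7 + 0.9·0.8·5 + 0.1·0.2·6 + 0.1·0.8·2
= 5.14

E[P2] = 5.0 (similar calculation)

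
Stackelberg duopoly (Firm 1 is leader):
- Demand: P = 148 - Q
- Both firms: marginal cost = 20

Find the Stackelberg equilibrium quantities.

q₁* (leader) = 64.0, q₂* (follower) = 32.0

Work:
Follower's reaction: q₂ = (a - c - q₁)/2
Leader substitutes: π₁ = q₁·(a - q₁ - (a-c-q₁)/2 - c)
FOC: q₁* = (148 - 20)/2 = 64.00
Then: q₂* = (148 - 20 - 64.0)/2 = 32.00
Leader has first-mover advantage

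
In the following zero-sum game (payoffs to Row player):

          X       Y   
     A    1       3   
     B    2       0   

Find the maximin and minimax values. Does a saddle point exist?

Maximin = 1, Minimax = 2, Saddle: False

Work:
Row minimums: [1, 0] → maximin = 1
Column maximums: [2, 3] → minimax = 2
No saddle point (maximin ≠ minimax). Mixed strategy needed.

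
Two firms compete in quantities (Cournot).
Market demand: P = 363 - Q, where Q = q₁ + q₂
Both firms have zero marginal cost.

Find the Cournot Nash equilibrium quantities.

q₁* = q₂* = 121.0; P* = 121.0

Work:
Profit: π_i = P·q_i = (a - q_i - q_j)·q_i
FOC: ∂π_i/∂q_i = a - 2q_i - q_j = 0
Reaction function: q_i = (363 - q_j)/2
Symmetry: q* = 363/3 = 121.0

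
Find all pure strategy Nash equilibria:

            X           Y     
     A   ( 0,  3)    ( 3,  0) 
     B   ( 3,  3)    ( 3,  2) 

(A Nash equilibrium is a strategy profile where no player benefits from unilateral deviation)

Nash equilibrium: (B, X)

Work:
Best responses:
  P1 vs X: payoffs [0, 3] → best response B (payoff 3)
  P1 vs Y: payoffs [3, 3] → best response A/B (payoff 3)
  P2 vs A: payoffs [3, 0] → best response X (payoff 3)
  P2 vs B: payoffs [3, 2] → best response X (payoff 3)
Mutual best responses: (B,X) → Nash equilibria.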